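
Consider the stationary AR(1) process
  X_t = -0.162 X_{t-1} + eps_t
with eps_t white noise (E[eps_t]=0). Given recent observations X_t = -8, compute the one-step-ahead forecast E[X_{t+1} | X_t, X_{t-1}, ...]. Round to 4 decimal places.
E[X_{t+1} \mid \mathcal F_t] = 1.2960

For an AR(p) model X_t = c + sum_i phi_i X_{t-i} + eps_t, the
one-step-ahead conditional mean is
  E[X_{t+1} | X_t, ...] = c + sum_i phi_i X_{t+1-i}.
Substitute known values:
  E[X_{t+1} | ...] = (-0.162) * (-8)
                   = 1.2960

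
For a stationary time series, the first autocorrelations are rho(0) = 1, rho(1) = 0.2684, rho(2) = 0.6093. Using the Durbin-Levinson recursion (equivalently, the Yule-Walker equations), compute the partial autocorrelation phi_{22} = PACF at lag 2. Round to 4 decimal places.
\phi_{22} = 0.5790

The PACF at lag k is phi_{kk}, the last component of the solution
to the Yule-Walker system G_k phi = r_k where
  (G_k)_{ij} = rho(|i - j|), (r_k)_i = rho(i), i,j = 1..k.
Equivalently, Durbin-Levinson gives phi_{kk} iteratively:
  phi_{11} = rho(1)
  phi_{kk} = [rho(k) - sum_{j=1..k-1} phi_{k-1,j} rho(k-j)]
            / [1 - sum_{j=1..k-1} phi_{k-1,j} rho(j)],
  phi_{k,j} = phi_{k-1,j} - phi_{kk} phi_{k-1,k-j},  j = 1..k-1.
Step k = 1:
  phi_11 = rho(1) = 0.2684.
Step k = 2:
  phi_22 = [rho(2) - phi_11 rho(1)] / [1 - phi_11 rho(1)] = [0.6093 - (0.2684)(0.2684)] / [1 - (0.2684)(0.2684)]
         = 0.53726144 / 0.92796144 = 0.579.
Therefore phi_{22} = 0.5790.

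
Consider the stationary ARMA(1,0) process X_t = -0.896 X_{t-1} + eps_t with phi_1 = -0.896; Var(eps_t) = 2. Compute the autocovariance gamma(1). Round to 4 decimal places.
\gamma(1) = -9.0880

Multiply the model equation by X_{t-k} and take expectations. With theta_0 = psi_0 = 1 and psi_j the MA(infinity) weights, this gives
  gamma(k) - sum_i phi_i gamma(k-i) = c_k,
  c_k = sigma^2 * sum_{j=k..q} theta_j psi_{j-k}   (c_k = 0 for k > q),
using gamma(-m) = gamma(m).
Pure AR (q = 0): c_0 = sigma^2 = 2, c_k = 0 for k >= 1.
Equations for k = 0 and k = 1 (AR order 1):
  gamma(0) = phi_1 gamma(1) + c_0
  gamma(1) = phi_1 gamma(0) + c_1
Substituting the second into the first: gamma(0) (1 - phi_1^2) = c_0 + phi_1 c_1, so
  gamma(0) = c_0 / (1 - phi_1^2) = 2 / (1 - (-0.896)^2) = 2 / 0.197184 = 10.142811.
  gamma(1) = phi_1 gamma(0) = (-0.896)(10.142811) = -9.087958.
Therefore gamma(1) = -9.0880 (to 4 decimal places).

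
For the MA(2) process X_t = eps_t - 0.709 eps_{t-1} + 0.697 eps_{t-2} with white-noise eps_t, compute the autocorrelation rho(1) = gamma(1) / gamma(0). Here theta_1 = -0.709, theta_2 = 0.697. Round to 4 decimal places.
\rho(1) = -0.6051

For an MA(q) process with theta_0 = 1, the autocovariance is
  gamma(k) = sigma^2 * sum_{i=0..q-k} theta_i * theta_{i+k},
and rho(k) = gamma(k) / gamma(0). Sigma^2 cancels.
  numerator   = (1)*(-0.709) + (-0.709)*(0.697) = -1.203173.
  denominator = (1)^2 + (-0.709)^2 + (0.697)^2 = 1.98849.
  rho(1) = -1.203173 / 1.98849 = -0.6051.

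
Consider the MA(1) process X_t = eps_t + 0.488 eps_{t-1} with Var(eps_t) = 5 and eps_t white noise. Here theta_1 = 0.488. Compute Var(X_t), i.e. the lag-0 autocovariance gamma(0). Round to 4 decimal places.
\gamma(0) = 6.1907

For an MA(q) process X_t = eps_t + sum_i theta_i eps_{t-i} with
Var(eps_t) = sigma^2, the variance is
  gamma(0) = sigma^2 * (1 + sum_i theta_i^2).
  sum_i theta_i^2 = (0.488)^2 = 0.238144.
  gamma(0) = 5 * (1 + 0.238144) = 5 * 1.238144 = 6.19072, which rounds to 6.1907.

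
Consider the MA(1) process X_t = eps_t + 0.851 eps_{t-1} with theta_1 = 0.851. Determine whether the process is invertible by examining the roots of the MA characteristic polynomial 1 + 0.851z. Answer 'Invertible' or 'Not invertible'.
\text{Invertible}

The MA(q) characteristic polynomial is P(z) = 1 + 0.851z.
Invertibility requires all roots to lie outside the unit circle, i.e. |z| > 1 for every root.
This is linear in z: 1 + (0.851) z = 0  =>  z = -1/(0.851) = -1.175088,  |z| = 1.175088.
Moduli of all roots: 1.1751.
All moduli strictly greater than 1? Yes.
Verdict: Invertible.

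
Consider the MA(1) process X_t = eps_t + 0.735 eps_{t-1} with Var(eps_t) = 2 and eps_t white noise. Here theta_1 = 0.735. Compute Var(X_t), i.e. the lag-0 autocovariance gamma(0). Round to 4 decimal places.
\gamma(0) = 3.0805

For an MA(q) process X_t = eps_t + sum_i theta_i eps_{t-i} with
Var(eps_t) = sigma^2, the variance is
  gamma(0) = sigma^2 * (1 + sum_i theta_i^2).
  sum_i theta_i^2 = (0.735)^2 = 0.540225.
  gamma(0) = 2 * (1 + 0.540225) = 2 * 1.540225 = 3.08045, which rounds to 3.0805.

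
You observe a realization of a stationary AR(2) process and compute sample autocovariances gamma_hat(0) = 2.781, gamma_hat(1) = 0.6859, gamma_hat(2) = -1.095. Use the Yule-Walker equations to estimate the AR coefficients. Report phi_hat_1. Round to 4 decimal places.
\hat\phi_{1} = 0.3660

The Yule-Walker equations for an AR(p) process read, in matrix form,
  Gamma_p phi = r_p,   with   (Gamma_p)_{ij} = gamma(|i - j|),
                       (r_p)_i = gamma(i),   i,j = 1..p.
Substitute the sample gammas (Toeplitz matrix and right-hand side of size 2):
  Gamma_p = [[2.781, 0.6859], [0.6859, 2.781]]
  r_p     = [0.6859, -1.095]
Written out:
  2.781 phi_1 + 0.6859 phi_2 = 0.6859
  0.6859 phi_1 + 2.781 phi_2 = -1.095
Solve by Cramer's rule:
  det = gamma(0)^2 - gamma(1)^2 = (2.781)^2 - (0.6859)^2 = 7.733961 - 0.47045881 = 7.26350219
  phi_hat_1 = [gamma(1) gamma(0) - gamma(1) gamma(2)] / det = [(0.6859)(2.781) - (0.6859)(-1.095)] / 7.26350219 = 2.6585484 / 7.26350219 = 0.366
  phi_hat_2 = [gamma(0) gamma(2) - gamma(1)^2] / det = [(2.781)(-1.095) - (0.6859)^2] / 7.26350219 = -3.51565381 / 7.26350219 = -0.484
So phi_hat = [0.3660, -0.4840].
Therefore phi_hat_1 = 0.3660.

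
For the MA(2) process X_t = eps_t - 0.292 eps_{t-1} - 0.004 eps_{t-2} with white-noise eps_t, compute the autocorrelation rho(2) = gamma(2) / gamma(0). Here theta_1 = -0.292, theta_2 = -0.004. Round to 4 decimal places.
\rho(2) = -0.0037

For an MA(q) process with theta_0 = 1, the autocovariance is
  gamma(k) = sigma^2 * sum_{i=0..q-k} theta_i * theta_{i+k},
and rho(k) = gamma(k) / gamma(0). Sigma^2 cancels.
  numerator   = (1)*(-0.004) = -0.004.
  denominator = (1)^2 + (-0.292)^2 + (-0.004)^2 = 1.08528.
  rho(2) = -0.004 / 1.08528 = -0.0037.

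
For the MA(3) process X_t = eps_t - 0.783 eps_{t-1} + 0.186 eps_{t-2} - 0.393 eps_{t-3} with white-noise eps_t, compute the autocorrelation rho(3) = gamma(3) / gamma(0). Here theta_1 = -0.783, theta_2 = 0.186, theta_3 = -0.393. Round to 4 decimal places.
\rho(3) = -0.2181

For an MA(q) process with theta_0 = 1, the autocovariance is
  gamma(k) = sigma^2 * sum_{i=0..q-k} theta_i * theta_{i+k},
and rho(k) = gamma(k) / gamma(0). Sigma^2 cancels.
  numerator   = (1)*(-0.393) = -0.393.
  denominator = (1)^2 + (-0.783)^2 + (0.186)^2 + (-0.393)^2 = 1.802134.
  rho(3) = -0.393 / 1.802134 = -0.2181.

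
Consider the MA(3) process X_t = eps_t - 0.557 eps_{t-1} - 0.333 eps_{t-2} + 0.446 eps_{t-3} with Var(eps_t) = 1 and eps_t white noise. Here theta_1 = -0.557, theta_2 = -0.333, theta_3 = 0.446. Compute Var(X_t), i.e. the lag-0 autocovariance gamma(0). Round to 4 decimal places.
\gamma(0) = 1.6201

For an MA(q) process X_t = eps_t + sum_i theta_i eps_{t-i} with
Var(eps_t) = sigma^2, the variance is
  gamma(0) = sigma^2 * (1 + sum_i theta_i^2).
  sum_i theta_i^2 = (-0.557)^2 + (-0.333)^2 + (0.446)^2 = 0.310249 + 0.110889 + 0.198916 = 0.620054.
  gamma(0) = 1 * (1 + 0.620054) = 1 * 1.620054 = 1.620054, which rounds to 1.6201.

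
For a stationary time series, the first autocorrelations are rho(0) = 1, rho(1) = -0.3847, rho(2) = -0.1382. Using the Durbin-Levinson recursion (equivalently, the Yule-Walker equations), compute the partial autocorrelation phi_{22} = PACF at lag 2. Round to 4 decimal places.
\phi_{22} = -0.3359

The PACF at lag k is phi_{kk}, the last component of the solution
to the Yule-Walker system G_k phi = r_k where
  (G_k)_{ij} = rho(|i - j|), (r_k)_i = rho(i), i,j = 1..k.
Equivalently, Durbin-Levinson gives phi_{kk} iteratively:
  phi_{11} = rho(1)
  phi_{kk} = [rho(k) - sum_{j=1..k-1} phi_{k-1,j} rho(k-j)]
            / [1 - sum_{j=1..k-1} phi_{k-1,j} rho(j)],
  phi_{k,j} = phi_{k-1,j} - phi_{kk} phi_{k-1,k-j},  j = 1..k-1.
Step k = 1:
  phi_11 = rho(1) = -0.3847.
Step k = 2:
  phi_22 = [rho(2) - phi_11 rho(1)] / [1 - phi_11 rho(1)] = [-0.1382 - (-0.3847)(-0.3847)] / [1 - (-0.3847)(-0.3847)]
         = -0.28619409 / 0.85200591 = -0.3359.
Therefore phi_{22} = -0.3359.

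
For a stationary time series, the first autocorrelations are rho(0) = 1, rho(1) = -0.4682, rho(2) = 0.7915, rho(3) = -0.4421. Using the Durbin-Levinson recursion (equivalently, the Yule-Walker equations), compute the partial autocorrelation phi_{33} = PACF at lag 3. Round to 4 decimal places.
\phi_{33} = 0.0001

The PACF at lag k is phi_{kk}, the last component of the solution
to the Yule-Walker system G_k phi = r_k where
  (G_k)_{ij} = rho(|i - j|), (r_k)_i = rho(i), i,j = 1..k.
Equivalently, Durbin-Levinson gives phi_{kk} iteratively:
  phi_{11} = rho(1)
  phi_{kk} = [rho(k) - sum_{j=1..k-1} phi_{k-1,j} rho(k-j)]
            / [1 - sum_{j=1..k-1} phi_{k-1,j} rho(j)],
  phi_{k,j} = phi_{k-1,j} - phi_{kk} phi_{k-1,k-j},  j = 1..k-1.
Step k = 1:
  phi_11 = rho(1) = -0.4682.
Step k = 2:
  phi_22 = [rho(2) - phi_11 rho(1)] / [1 - phi_11 rho(1)] = [0.7915 - (-0.4682)(-0.4682)] / [1 - (-0.4682)(-0.4682)]
         = 0.57228876 / 0.78078876 = 0.732962.
  Update: phi_21 = phi_11 - phi_22 phi_11 = -0.4682 - (0.732962)(-0.4682) = -0.125027.
Step k = 3:
  phi_33 = [rho(3) - phi_21 rho(2) - phi_22 rho(1)] / [1 - phi_21 rho(1) - phi_22 rho(2)]
    numerator   = -0.4421 - (-0.125027)(0.7915) - (0.732962)(-0.4682) = 0.00003186
    denominator = 1 - (-0.125027)(-0.4682) - (0.732962)(0.7915) = 0.36132265
  phi_33 = 0.00003186 / 0.36132265 = 0.0001.
Therefore phi_{33} = 0.0001.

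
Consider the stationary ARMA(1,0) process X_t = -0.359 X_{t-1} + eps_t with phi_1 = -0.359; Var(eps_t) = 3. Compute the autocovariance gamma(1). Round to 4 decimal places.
\gamma(1) = -1.2363

Multiply the model equation by X_{t-k} and take expectations. With theta_0 = psi_0 = 1 and psi_j the MA(infinity) weights, this gives
  gamma(k) - sum_i phi_i gamma(k-i) = c_k,
  c_k = sigma^2 * sum_{j=k..q} theta_j psi_{j-k}   (c_k = 0 for k > q),
using gamma(-m) = gamma(m).
Pure AR (q = 0): c_0 = sigma^2 = 3, c_k = 0 for k >= 1.
Equations for k = 0 and k = 1 (AR order 1):
  gamma(0) = phi_1 gamma(1) + c_0
  gamma(1) = phi_1 gamma(0) + c_1
Substituting the second into the first: gamma(0) (1 - phi_1^2) = c_0 + phi_1 c_1, so
  gamma(0) = c_0 / (1 - phi_1^2) = 3 / (1 - (-0.359)^2) = 3 / 0.871119 = 3.443846.
  gamma(1) = phi_1 gamma(0) = (-0.359)(3.443846) = -1.236341.
Therefore gamma(1) = -1.2363 (to 4 decimal places).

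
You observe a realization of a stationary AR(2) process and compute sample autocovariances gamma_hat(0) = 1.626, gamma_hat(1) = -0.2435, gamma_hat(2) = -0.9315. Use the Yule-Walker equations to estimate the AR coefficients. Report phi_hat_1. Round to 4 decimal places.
\hat\phi_{1} = -0.2409

The Yule-Walker equations for an AR(p) process read, in matrix form,
  Gamma_p phi = r_p,   with   (Gamma_p)_{ij} = gamma(|i - j|),
                       (r_p)_i = gamma(i),   i,j = 1..p.
Substitute the sample gammas (Toeplitz matrix and right-hand side of size 2):
  Gamma_p = [[1.626, -0.2435], [-0.2435, 1.626]]
  r_p     = [-0.2435, -0.9315]
Written out:
  1.626 phi_1 - 0.2435 phi_2 = -0.2435
  -0.2435 phi_1 + 1.626 phi_2 = -0.9315
Solve by Cramer's rule:
  det = gamma(0)^2 - gamma(1)^2 = (1.626)^2 - (-0.2435)^2 = 2.643876 - 0.05929225 = 2.58458375
  phi_hat_1 = [gamma(1) gamma(0) - gamma(1) gamma(2)] / det = [(-0.2435)(1.626) - (-0.2435)(-0.9315)] / 2.58458375 = -0.62275125 / 2.58458375 = -0.2409
  phi_hat_2 = [gamma(0) gamma(2) - gamma(1)^2] / det = [(1.626)(-0.9315) - (-0.2435)^2] / 2.58458375 = -1.57391125 / 2.58458375 = -0.609
So phi_hat = [-0.2409, -0.6090].
Therefore phi_hat_1 = -0.2409.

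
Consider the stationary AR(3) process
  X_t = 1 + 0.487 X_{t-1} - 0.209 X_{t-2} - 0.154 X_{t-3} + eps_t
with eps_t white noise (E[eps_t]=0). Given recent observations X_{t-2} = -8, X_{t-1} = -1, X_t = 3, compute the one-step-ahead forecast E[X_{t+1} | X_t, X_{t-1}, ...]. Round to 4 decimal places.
E[X_{t+1} \mid \mathcal F_t] = 3.9020

For an AR(p) model X_t = c + sum_i phi_i X_{t-i} + eps_t, the
one-step-ahead conditional mean is
  E[X_{t+1} | X_t, ...] = c + sum_i phi_i X_{t+1-i}.
Substitute known values:
  E[X_{t+1} | ...] = 1 + (0.487) * (3) + (-0.209) * (-1) + (-0.154) * (-8)
                   = 3.9020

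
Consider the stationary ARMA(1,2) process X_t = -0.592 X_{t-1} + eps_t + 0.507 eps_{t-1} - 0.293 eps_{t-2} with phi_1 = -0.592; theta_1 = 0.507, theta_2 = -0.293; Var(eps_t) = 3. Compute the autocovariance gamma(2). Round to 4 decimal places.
\gamma(2) = -0.6693

Multiply the model equation by X_{t-k} and take expectations. With theta_0 = psi_0 = 1 and psi_j the MA(infinity) weights, this gives
  gamma(k) - sum_i phi_i gamma(k-i) = c_k,
  c_k = sigma^2 * sum_{j=k..q} theta_j psi_{j-k}   (c_k = 0 for k > q),
using gamma(-m) = gamma(m).
psi-weights needed (psi_j = theta_j + sum_i phi_i psi_{j-i}):
  psi_1 = theta_1 + phi_1 = 0.507 + (-0.592) = -0.085
  psi_2 = theta_2 + phi_1 psi_1 = -0.293 + (-0.592)(-0.085) = -0.24268
Right-hand sides:
  c_0 = sigma^2 (1 + theta_1 psi_1 + theta_2 psi_2) = 3 * (1 + (0.507)(-0.085) + (-0.293)(-0.24268)) = 3 * 1.02801 = 3.084031
  c_1 = sigma^2 (theta_1 + theta_2 psi_1) = 3 * (0.507 + (-0.293)(-0.085)) = 1.595715
  c_2 = sigma^2 theta_2 = 3 * (-0.293) = -0.879
Equations for k = 0 and k = 1 (AR order 1):
  gamma(0) = phi_1 gamma(1) + c_0
  gamma(1) = phi_1 gamma(0) + c_1
Substituting the second into the first: gamma(0) (1 - phi_1^2) = c_0 + phi_1 c_1, so
  gamma(0) = (c_0 + phi_1 c_1) / (1 - phi_1^2) = (3.084031 + (-0.592)(1.595715)) / (1 - (-0.592)^2) = 2.139367 / 0.649536 = 3.293686.
  gamma(1) = phi_1 gamma(0) + c_1 = (-0.592)(3.293686) + (1.595715) = -0.354147.
For k = 2: gamma(2) = phi_1 gamma(1) + c_2
  = (-0.592)(-0.354147) + (-0.879) = -0.669345.
Therefore gamma(2) = -0.6693 (to 4 decimal places).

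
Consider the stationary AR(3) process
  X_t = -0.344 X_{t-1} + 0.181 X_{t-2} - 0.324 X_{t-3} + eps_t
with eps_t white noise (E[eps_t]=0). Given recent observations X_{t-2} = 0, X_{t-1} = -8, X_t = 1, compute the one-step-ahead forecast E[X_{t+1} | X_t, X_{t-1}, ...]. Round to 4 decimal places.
E[X_{t+1} \mid \mathcal F_t] = -1.7920

For an AR(p) model X_t = c + sum_i phi_i X_{t-i} + eps_t, the
one-step-ahead conditional mean is
  E[X_{t+1} | X_t, ...] = c + sum_i phi_i X_{t+1-i}.
Substitute known values:
  E[X_{t+1} | ...] = (-0.344) * (1) + (0.181) * (-8) + (-0.324) * (0)
                   = -1.7920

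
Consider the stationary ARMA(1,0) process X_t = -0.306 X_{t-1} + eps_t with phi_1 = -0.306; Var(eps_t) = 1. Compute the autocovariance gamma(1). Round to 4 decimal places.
\gamma(1) = -0.3376

Multiply the model equation by X_{t-k} and take expectations. With theta_0 = psi_0 = 1 and psi_j the MA(infinity) weights, this gives
  gamma(k) - sum_i phi_i gamma(k-i) = c_k,
  c_k = sigma^2 * sum_{j=k..q} theta_j psi_{j-k}   (c_k = 0 for k > q),
using gamma(-m) = gamma(m).
Pure AR (q = 0): c_0 = sigma^2 = 1, c_k = 0 for k >= 1.
Equations for k = 0 and k = 1 (AR order 1):
  gamma(0) = phi_1 gamma(1) + c_0
  gamma(1) = phi_1 gamma(0) + c_1
Substituting the second into the first: gamma(0) (1 - phi_1^2) = c_0 + phi_1 c_1, so
  gamma(0) = c_0 / (1 - phi_1^2) = 1 / (1 - (-0.306)^2) = 1 / 0.906364 = 1.103309.
  gamma(1) = phi_1 gamma(0) = (-0.306)(1.103309) = -0.337613.
Therefore gamma(1) = -0.3376 (to 4 decimal places).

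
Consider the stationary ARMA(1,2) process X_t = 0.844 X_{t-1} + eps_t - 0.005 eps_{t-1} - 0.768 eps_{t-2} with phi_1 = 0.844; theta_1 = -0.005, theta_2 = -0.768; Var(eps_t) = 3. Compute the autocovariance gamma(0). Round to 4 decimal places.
\gamma(0) = 5.1492

Multiply the model equation by X_{t-k} and take expectations. With theta_0 = psi_0 = 1 and psi_j the MA(infinity) weights, this gives
  gamma(k) - sum_i phi_i gamma(k-i) = c_k,
  c_k = sigma^2 * sum_{j=k..q} theta_j psi_{j-k}   (c_k = 0 for k > q),
using gamma(-m) = gamma(m).
psi-weights needed (psi_j = theta_j + sum_i phi_i psi_{j-i}):
  psi_1 = theta_1 + phi_1 = -0.005 + (0.844) = 0.839
  psi_2 = theta_2 + phi_1 psi_1 = -0.768 + (0.844)(0.839) = -0.059884
Right-hand sides:
  c_0 = sigma^2 (1 + theta_1 psi_1 + theta_2 psi_2) = 3 * (1 + (-0.005)(0.839) + (-0.768)(-0.059884)) = 3 * 1.041796 = 3.125388
  c_1 = sigma^2 (theta_1 + theta_2 psi_1) = 3 * (-0.005 + (-0.768)(0.839)) = -1.948056
  c_2 = sigma^2 theta_2 = 3 * (-0.768) = -2.304
Equations for k = 0 and k = 1 (AR order 1):
  gamma(0) = phi_1 gamma(1) + c_0
  gamma(1) = phi_1 gamma(0) + c_1
Substituting the second into the first: gamma(0) (1 - phi_1^2) = c_0 + phi_1 c_1, so
  gamma(0) = (c_0 + phi_1 c_1) / (1 - phi_1^2) = (3.125388 + (0.844)(-1.948056)) / (1 - (0.844)^2) = 1.481228 / 0.287664 = 5.149162.
Therefore gamma(0) = 5.1492 (to 4 decimal places).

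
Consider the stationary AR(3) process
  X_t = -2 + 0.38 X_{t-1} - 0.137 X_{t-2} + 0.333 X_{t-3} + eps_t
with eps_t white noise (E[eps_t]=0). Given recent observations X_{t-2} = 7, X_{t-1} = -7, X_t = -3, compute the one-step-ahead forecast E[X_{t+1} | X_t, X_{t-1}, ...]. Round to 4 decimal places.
E[X_{t+1} \mid \mathcal F_t] = 0.1500

For an AR(p) model X_t = c + sum_i phi_i X_{t-i} + eps_t, the
one-step-ahead conditional mean is
  E[X_{t+1} | X_t, ...] = c + sum_i phi_i X_{t+1-i}.
Substitute known values:
  E[X_{t+1} | ...] = -2 + (0.38) * (-3) + (-0.137) * (-7) + (0.333) * (7)
                   = 0.1500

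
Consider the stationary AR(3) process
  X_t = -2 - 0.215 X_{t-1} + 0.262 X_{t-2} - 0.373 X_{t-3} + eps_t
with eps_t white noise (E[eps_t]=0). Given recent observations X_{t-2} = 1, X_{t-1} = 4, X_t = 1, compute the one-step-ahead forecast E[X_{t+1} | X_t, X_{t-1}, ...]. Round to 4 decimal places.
E[X_{t+1} \mid \mathcal F_t] = -1.5400

For an AR(p) model X_t = c + sum_i phi_i X_{t-i} + eps_t, the
one-step-ahead conditional mean is
  E[X_{t+1} | X_t, ...] = c + sum_i phi_i X_{t+1-i}.
Substitute known values:
  E[X_{t+1} | ...] = -2 + (-0.215) * (1) + (0.262) * (4) + (-0.373) * (1)
                   = -1.5400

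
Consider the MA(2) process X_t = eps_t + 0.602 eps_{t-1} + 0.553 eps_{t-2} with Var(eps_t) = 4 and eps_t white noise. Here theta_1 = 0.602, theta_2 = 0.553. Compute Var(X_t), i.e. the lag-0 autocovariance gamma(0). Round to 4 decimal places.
\gamma(0) = 6.6729

For an MA(q) process X_t = eps_t + sum_i theta_i eps_{t-i} with
Var(eps_t) = sigma^2, the variance is
  gamma(0) = sigma^2 * (1 + sum_i theta_i^2).
  sum_i theta_i^2 = (0.602)^2 + (0.553)^2 = 0.362404 + 0.305809 = 0.668213.
  gamma(0) = 4 * (1 + 0.668213) = 4 * 1.668213 = 6.672852, which rounds to 6.6729.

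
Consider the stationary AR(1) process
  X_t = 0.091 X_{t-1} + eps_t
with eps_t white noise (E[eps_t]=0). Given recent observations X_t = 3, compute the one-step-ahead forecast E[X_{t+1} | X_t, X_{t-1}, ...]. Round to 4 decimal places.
E[X_{t+1} \mid \mathcal F_t] = 0.2730

For an AR(p) model X_t = c + sum_i phi_i X_{t-i} + eps_t, the
one-step-ahead conditional mean is
  E[X_{t+1} | X_t, ...] = c + sum_i phi_i X_{t+1-i}.
Substitute known values:
  E[X_{t+1} | ...] = (0.091) * (3)
                   = 0.2730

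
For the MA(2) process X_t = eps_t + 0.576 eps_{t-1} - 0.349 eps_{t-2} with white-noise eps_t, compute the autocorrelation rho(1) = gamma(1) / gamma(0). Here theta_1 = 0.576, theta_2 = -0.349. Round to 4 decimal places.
\rho(1) = 0.2580

For an MA(q) process with theta_0 = 1, the autocovariance is
  gamma(k) = sigma^2 * sum_{i=0..q-k} theta_i * theta_{i+k},
and rho(k) = gamma(k) / gamma(0). Sigma^2 cancels.
  numerator   = (1)*(0.576) + (0.576)*(-0.349) = 0.374976.
  denominator = (1)^2 + (0.576)^2 + (-0.349)^2 = 1.453577.
  rho(1) = 0.374976 / 1.453577 = 0.2580.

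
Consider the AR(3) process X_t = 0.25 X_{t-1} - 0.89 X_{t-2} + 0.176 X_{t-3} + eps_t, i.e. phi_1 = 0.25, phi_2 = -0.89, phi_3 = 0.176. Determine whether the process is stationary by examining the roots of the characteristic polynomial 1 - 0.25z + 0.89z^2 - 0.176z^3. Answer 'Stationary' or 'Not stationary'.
\text{Stationary}

The AR(p) characteristic polynomial is P(z) = 1 - 0.25z + 0.89z^2 - 0.176z^3.
Stationarity requires all roots to lie outside the unit circle, i.e. |z| > 1 for every root.
Degree 3: look for a simple real root z0 first, then factor out (1 - z/z0) and solve the remaining quadratic.
Testing z0 = 5: P(5) = 1 + (-0.25)(5) + (0.89)(5)^2 + (-0.176)(5)^3
  = 1 + (-1.25) + (22.25) + (-22) = 0.  So z_0 = 5 is a root, |z_0| = 5.
Divide out the factor (1 - 0.2 z) = (1 - z/z0) (since 1/z0 = 0.2):
  P(z) = (1 - 0.2 z)(1 + (-0.05) z + (0.88) z^2)
  [check: z-coef -0.05 - (0.2) = -0.25; z^2-coef 0.88 - (0.2)(-0.05) = 0.89; z^3-coef -(0.2)(0.88) = -0.176.]
Remaining roots from the quadratic factor 1 + (-0.05) z + (0.88) z^2:
  Set 1 + (-0.05) z + (0.88) z^2 = 0, i.e. a z^2 + b z + c = 0 with a = 0.88, b = -0.05, c = 1.
  Discriminant D = b^2 - 4ac = (-0.05)^2 - 4*(0.88)*1 = 0.0025 - (3.52) = -3.5175.
  D < 0, so the roots are the complex-conjugate pair z = (-b +/- i sqrt(-D)) / (2a) = 0.0284 +/- 1.0656i.
  For a conjugate pair |z|^2 = z * conj(z) = (product of roots) = c/a = 1/(0.88) = 1.136364, so |z| = sqrt(1.136364) = 1.066 for both roots.
Moduli of all roots: 5.0000, 1.0660, 1.0660.
All moduli strictly greater than 1? Yes.
Verdict: Stationary.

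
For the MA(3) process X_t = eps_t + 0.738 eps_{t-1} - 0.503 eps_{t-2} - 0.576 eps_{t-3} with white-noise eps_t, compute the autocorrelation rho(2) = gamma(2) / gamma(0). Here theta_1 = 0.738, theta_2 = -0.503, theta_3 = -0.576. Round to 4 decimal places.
\rho(2) = -0.4358

For an MA(q) process with theta_0 = 1, the autocovariance is
  gamma(k) = sigma^2 * sum_{i=0..q-k} theta_i * theta_{i+k},
and rho(k) = gamma(k) / gamma(0). Sigma^2 cancels.
  numerator   = (1)*(-0.503) + (0.738)*(-0.576) = -0.928088.
  denominator = (1)^2 + (0.738)^2 + (-0.503)^2 + (-0.576)^2 = 2.129429.
  rho(2) = -0.928088 / 2.129429 = -0.4358.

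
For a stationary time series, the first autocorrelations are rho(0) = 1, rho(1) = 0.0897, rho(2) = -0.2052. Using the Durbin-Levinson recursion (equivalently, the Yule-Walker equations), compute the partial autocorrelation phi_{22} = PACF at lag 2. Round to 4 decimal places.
\phi_{22} = -0.2150

The PACF at lag k is phi_{kk}, the last component of the solution
to the Yule-Walker system G_k phi = r_k where
  (G_k)_{ij} = rho(|i - j|), (r_k)_i = rho(i), i,j = 1..k.
Equivalently, Durbin-Levinson gives phi_{kk} iteratively:
  phi_{11} = rho(1)
  phi_{kk} = [rho(k) - sum_{j=1..k-1} phi_{k-1,j} rho(k-j)]
            / [1 - sum_{j=1..k-1} phi_{k-1,j} rho(j)],
  phi_{k,j} = phi_{k-1,j} - phi_{kk} phi_{k-1,k-j},  j = 1..k-1.
Step k = 1:
  phi_11 = rho(1) = 0.0897.
Step k = 2:
  phi_22 = [rho(2) - phi_11 rho(1)] / [1 - phi_11 rho(1)] = [-0.2052 - (0.0897)(0.0897)] / [1 - (0.0897)(0.0897)]
         = -0.21324609 / 0.99195391 = -0.215.
Therefore phi_{22} = -0.2150.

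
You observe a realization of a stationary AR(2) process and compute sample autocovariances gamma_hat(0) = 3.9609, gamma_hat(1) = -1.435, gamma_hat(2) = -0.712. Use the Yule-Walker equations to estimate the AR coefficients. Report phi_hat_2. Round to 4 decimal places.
\hat\phi_{2} = -0.3580

The Yule-Walker equations for an AR(p) process read, in matrix form,
  Gamma_p phi = r_p,   with   (Gamma_p)_{ij} = gamma(|i - j|),
                       (r_p)_i = gamma(i),   i,j = 1..p.
Substitute the sample gammas (Toeplitz matrix and right-hand side of size 2):
  Gamma_p = [[3.9609, -1.435], [-1.435, 3.9609]]
  r_p     = [-1.435, -0.712]
Written out:
  3.9609 phi_1 - 1.435 phi_2 = -1.435
  -1.435 phi_1 + 3.9609 phi_2 = -0.712
Solve by Cramer's rule:
  det = gamma(0)^2 - gamma(1)^2 = (3.9609)^2 - (-1.435)^2 = 15.68872881 - 2.059225 = 13.62950381
  phi_hat_1 = [gamma(1) gamma(0) - gamma(1) gamma(2)] / det = [(-1.435)(3.9609) - (-1.435)(-0.712)] / 13.62950381 = -6.7056115 / 13.62950381 = -0.492
  phi_hat_2 = [gamma(0) gamma(2) - gamma(1)^2] / det = [(3.9609)(-0.712) - (-1.435)^2] / 13.62950381 = -4.8793858 / 13.62950381 = -0.358
So phi_hat = [-0.4920, -0.3580].
Therefore phi_hat_2 = -0.3580.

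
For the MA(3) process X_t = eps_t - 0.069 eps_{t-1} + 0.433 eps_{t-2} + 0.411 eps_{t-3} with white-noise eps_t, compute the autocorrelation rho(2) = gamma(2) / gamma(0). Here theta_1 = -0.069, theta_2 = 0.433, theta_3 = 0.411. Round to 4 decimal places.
\rho(2) = 0.2973

For an MA(q) process with theta_0 = 1, the autocovariance is
  gamma(k) = sigma^2 * sum_{i=0..q-k} theta_i * theta_{i+k},
and rho(k) = gamma(k) / gamma(0). Sigma^2 cancels.
  numerator   = (1)*(0.433) + (-0.069)*(0.411) = 0.404641.
  denominator = (1)^2 + (-0.069)^2 + (0.433)^2 + (0.411)^2 = 1.361171.
  rho(2) = 0.404641 / 1.361171 = 0.2973.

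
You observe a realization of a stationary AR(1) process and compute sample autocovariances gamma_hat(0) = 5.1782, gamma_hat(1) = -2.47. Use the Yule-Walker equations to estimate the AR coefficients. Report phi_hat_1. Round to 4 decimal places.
\hat\phi_{1} = -0.4770

The Yule-Walker equations for an AR(p) process read, in matrix form,
  Gamma_p phi = r_p,   with   (Gamma_p)_{ij} = gamma(|i - j|),
                       (r_p)_i = gamma(i),   i,j = 1..p.
Substitute the sample gammas (Toeplitz matrix and right-hand side of size 1):
  Gamma_p = [[5.1782]]
  r_p     = [-2.47]
With p = 1 this is the single equation gamma(0) phi_1 = gamma(1):
  phi_hat_1 = gamma(1) / gamma(0) = -2.47 / 5.1782 = -0.4770.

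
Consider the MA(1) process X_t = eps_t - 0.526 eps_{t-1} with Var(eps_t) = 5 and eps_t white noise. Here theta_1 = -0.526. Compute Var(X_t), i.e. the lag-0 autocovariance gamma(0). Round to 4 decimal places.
\gamma(0) = 6.3834

For an MA(q) process X_t = eps_t + sum_i theta_i eps_{t-i} with
Var(eps_t) = sigma^2, the variance is
  gamma(0) = sigma^2 * (1 + sum_i theta_i^2).
  sum_i theta_i^2 = (-0.526)^2 = 0.276676.
  gamma(0) = 5 * (1 + 0.276676) = 5 * 1.276676 = 6.38338, which rounds to 6.3834.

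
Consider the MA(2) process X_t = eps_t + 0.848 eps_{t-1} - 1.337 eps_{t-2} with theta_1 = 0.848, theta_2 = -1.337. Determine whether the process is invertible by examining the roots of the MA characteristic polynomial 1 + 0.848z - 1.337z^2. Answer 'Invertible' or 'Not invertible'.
\text{Not invertible}

The MA(q) characteristic polynomial is P(z) = 1 + 0.848z - 1.337z^2.
Invertibility requires all roots to lie outside the unit circle, i.e. |z| > 1 for every root.
Set 1 + (0.848) z + (-1.337) z^2 = 0, i.e. a z^2 + b z + c = 0 with a = -1.337, b = 0.848, c = 1.
Discriminant D = b^2 - 4ac = (0.848)^2 - 4*(-1.337)*1 = 0.719104 - (-5.348) = 6.067104.
D >= 0, so the roots are real: z = (-b +/- sqrt(D)) / (2a) = (-0.848 +/- 2.463149) / (-2.674).
  z_1 = (-0.848 + 2.463149) / (-2.674) = -0.604,   |z_1| = 0.604.
  z_2 = (-0.848 - 2.463149) / (-2.674) = 1.2383,   |z_2| = 1.2383.
Moduli of all roots: 0.6040, 1.2383.
All moduli strictly greater than 1? No.
Verdict: Not invertible.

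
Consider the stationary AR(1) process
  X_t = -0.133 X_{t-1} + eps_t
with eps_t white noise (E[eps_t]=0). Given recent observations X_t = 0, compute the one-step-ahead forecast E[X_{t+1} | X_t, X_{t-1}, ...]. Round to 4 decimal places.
E[X_{t+1} \mid \mathcal F_t] = 0.0000

For an AR(p) model X_t = c + sum_i phi_i X_{t-i} + eps_t, the
one-step-ahead conditional mean is
  E[X_{t+1} | X_t, ...] = c + sum_i phi_i X_{t+1-i}.
Substitute known values:
  E[X_{t+1} | ...] = (-0.133) * (0)
                   = 0.0000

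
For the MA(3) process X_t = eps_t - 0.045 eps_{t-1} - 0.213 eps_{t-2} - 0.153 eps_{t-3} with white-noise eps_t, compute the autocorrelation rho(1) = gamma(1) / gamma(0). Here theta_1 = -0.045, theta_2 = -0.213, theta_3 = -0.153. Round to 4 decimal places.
\rho(1) = -0.0026

For an MA(q) process with theta_0 = 1, the autocovariance is
  gamma(k) = sigma^2 * sum_{i=0..q-k} theta_i * theta_{i+k},
and rho(k) = gamma(k) / gamma(0). Sigma^2 cancels.
  numerator   = (1)*(-0.045) + (-0.045)*(-0.213) + (-0.213)*(-0.153) = -0.002826.
  denominator = (1)^2 + (-0.045)^2 + (-0.213)^2 + (-0.153)^2 = 1.070803.
  rho(1) = -0.002826 / 1.070803 = -0.0026.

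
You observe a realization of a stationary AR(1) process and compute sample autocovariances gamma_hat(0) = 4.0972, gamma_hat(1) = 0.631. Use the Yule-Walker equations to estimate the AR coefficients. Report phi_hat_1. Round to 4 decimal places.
\hat\phi_{1} = 0.1540

The Yule-Walker equations for an AR(p) process read, in matrix form,
  Gamma_p phi = r_p,   with   (Gamma_p)_{ij} = gamma(|i - j|),
                       (r_p)_i = gamma(i),   i,j = 1..p.
Substitute the sample gammas (Toeplitz matrix and right-hand side of size 1):
  Gamma_p = [[4.0972]]
  r_p     = [0.631]
With p = 1 this is the single equation gamma(0) phi_1 = gamma(1):
  phi_hat_1 = gamma(1) / gamma(0) = 0.631 / 4.0972 = 0.1540.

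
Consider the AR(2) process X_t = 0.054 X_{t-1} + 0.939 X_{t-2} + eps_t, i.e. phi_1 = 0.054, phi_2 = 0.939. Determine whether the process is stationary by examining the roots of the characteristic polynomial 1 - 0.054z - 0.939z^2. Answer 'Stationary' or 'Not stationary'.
\text{Stationary}

The AR(p) characteristic polynomial is P(z) = 1 - 0.054z - 0.939z^2.
Stationarity requires all roots to lie outside the unit circle, i.e. |z| > 1 for every root.
Set 1 + (-0.054) z + (-0.939) z^2 = 0, i.e. a z^2 + b z + c = 0 with a = -0.939, b = -0.054, c = 1.
Discriminant D = b^2 - 4ac = (-0.054)^2 - 4*(-0.939)*1 = 0.002916 - (-3.756) = 3.758916.
D >= 0, so the roots are real: z = (-b +/- sqrt(D)) / (2a) = (0.054 +/- 1.938792) / (-1.878).
  z_1 = (0.054 + 1.938792) / (-1.878) = -1.0611,   |z_1| = 1.0611.
  z_2 = (0.054 - 1.938792) / (-1.878) = 1.0036,   |z_2| = 1.0036.
Moduli of all roots: 1.0611, 1.0036.
All moduli strictly greater than 1? Yes.
Verdict: Stationary.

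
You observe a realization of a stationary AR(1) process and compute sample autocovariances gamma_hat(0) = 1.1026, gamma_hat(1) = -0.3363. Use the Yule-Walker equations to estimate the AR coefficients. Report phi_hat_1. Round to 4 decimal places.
\hat\phi_{1} = -0.3050

The Yule-Walker equations for an AR(p) process read, in matrix form,
  Gamma_p phi = r_p,   with   (Gamma_p)_{ij} = gamma(|i - j|),
                       (r_p)_i = gamma(i),   i,j = 1..p.
Substitute the sample gammas (Toeplitz matrix and right-hand side of size 1):
  Gamma_p = [[1.1026]]
  r_p     = [-0.3363]
With p = 1 this is the single equation gamma(0) phi_1 = gamma(1):
  phi_hat_1 = gamma(1) / gamma(0) = -0.3363 / 1.1026 = -0.3050.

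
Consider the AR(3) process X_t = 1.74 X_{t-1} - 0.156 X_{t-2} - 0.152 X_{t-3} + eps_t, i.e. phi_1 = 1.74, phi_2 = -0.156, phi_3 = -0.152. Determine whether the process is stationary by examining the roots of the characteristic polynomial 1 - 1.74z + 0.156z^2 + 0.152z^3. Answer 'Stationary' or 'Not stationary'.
\text{Not stationary}

The AR(p) characteristic polynomial is P(z) = 1 - 1.74z + 0.156z^2 + 0.152z^3.
Stationarity requires all roots to lie outside the unit circle, i.e. |z| > 1 for every root.
Degree 3: look for a simple real root z0 first, then factor out (1 - z/z0) and solve the remaining quadratic.
Testing z0 = 2.5: P(2.5) = 1 + (-1.74)(2.5) + (0.156)(2.5)^2 + (0.152)(2.5)^3
  = 1 + (-4.35) + (0.975) + (2.375) = 0.  So z_0 = 2.5 is a root, |z_0| = 2.5.
Divide out the factor (1 - 0.4 z) = (1 - z/z0) (since 1/z0 = 0.4):
  P(z) = (1 - 0.4 z)(1 + (-1.34) z + (-0.38) z^2)
  [check: z-coef -1.34 - (0.4) = -1.74; z^2-coef -0.38 - (0.4)(-1.34) = 0.156; z^3-coef -(0.4)(-0.38) = 0.152.]
Remaining roots from the quadratic factor 1 + (-1.34) z + (-0.38) z^2:
  Set 1 + (-1.34) z + (-0.38) z^2 = 0, i.e. a z^2 + b z + c = 0 with a = -0.38, b = -1.34, c = 1.
  Discriminant D = b^2 - 4ac = (-1.34)^2 - 4*(-0.38)*1 = 1.7956 - (-1.52) = 3.3156.
  D >= 0, so the roots are real: z = (-b +/- sqrt(D)) / (2a) = (1.34 +/- 1.820879) / (-0.76).
    z_1 = (1.34 + 1.820879) / (-0.76) = -4.1591,   |z_1| = 4.1591.
    z_2 = (1.34 - 1.820879) / (-0.76) = 0.6327,   |z_2| = 0.6327.
Moduli of all roots: 2.5000, 4.1591, 0.6327.
All moduli strictly greater than 1? No.
Verdict: Not stationary.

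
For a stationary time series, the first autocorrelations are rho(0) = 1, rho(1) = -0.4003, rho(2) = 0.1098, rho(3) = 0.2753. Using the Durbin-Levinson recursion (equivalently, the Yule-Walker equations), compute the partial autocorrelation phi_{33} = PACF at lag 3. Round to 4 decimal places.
\phi_{33} = 0.3560

The PACF at lag k is phi_{kk}, the last component of the solution
to the Yule-Walker system G_k phi = r_k where
  (G_k)_{ij} = rho(|i - j|), (r_k)_i = rho(i), i,j = 1..k.
Equivalently, Durbin-Levinson gives phi_{kk} iteratively:
  phi_{11} = rho(1)
  phi_{kk} = [rho(k) - sum_{j=1..k-1} phi_{k-1,j} rho(k-j)]
            / [1 - sum_{j=1..k-1} phi_{k-1,j} rho(j)],
  phi_{k,j} = phi_{k-1,j} - phi_{kk} phi_{k-1,k-j},  j = 1..k-1.
Step k = 1:
  phi_11 = rho(1) = -0.4003.
Step k = 2:
  phi_22 = [rho(2) - phi_11 rho(1)] / [1 - phi_11 rho(1)] = [0.1098 - (-0.4003)(-0.4003)] / [1 - (-0.4003)(-0.4003)]
         = -0.05044009 / 0.83975991 = -0.060065.
  Update: phi_21 = phi_11 - phi_22 phi_11 = -0.4003 - (-0.060065)(-0.4003) = -0.424344.
Step k = 3:
  phi_33 = [rho(3) - phi_21 rho(2) - phi_22 rho(1)] / [1 - phi_21 rho(1) - phi_22 rho(2)]
    numerator   = 0.2753 - (-0.424344)(0.1098) - (-0.060065)(-0.4003) = 0.29784899
    denominator = 1 - (-0.424344)(-0.4003) - (-0.060065)(0.1098) = 0.83673023
  phi_33 = 0.29784899 / 0.83673023 = 0.356.
Therefore phi_{33} = 0.3560.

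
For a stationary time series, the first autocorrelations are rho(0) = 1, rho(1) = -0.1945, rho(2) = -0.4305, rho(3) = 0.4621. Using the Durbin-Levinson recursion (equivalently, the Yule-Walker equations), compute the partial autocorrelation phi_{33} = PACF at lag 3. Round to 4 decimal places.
\phi_{33} = 0.3309

The PACF at lag k is phi_{kk}, the last component of the solution
to the Yule-Walker system G_k phi = r_k where
  (G_k)_{ij} = rho(|i - j|), (r_k)_i = rho(i), i,j = 1..k.
Equivalently, Durbin-Levinson gives phi_{kk} iteratively:
  phi_{11} = rho(1)
  phi_{kk} = [rho(k) - sum_{j=1..k-1} phi_{k-1,j} rho(k-j)]
            / [1 - sum_{j=1..k-1} phi_{k-1,j} rho(j)],
  phi_{k,j} = phi_{k-1,j} - phi_{kk} phi_{k-1,k-j},  j = 1..k-1.
Step k = 1:
  phi_11 = rho(1) = -0.1945.
Step k = 2:
  phi_22 = [rho(2) - phi_11 rho(1)] / [1 - phi_11 rho(1)] = [-0.4305 - (-0.1945)(-0.1945)] / [1 - (-0.1945)(-0.1945)]
         = -0.46833025 / 0.96216975 = -0.486744.
  Update: phi_21 = phi_11 - phi_22 phi_11 = -0.1945 - (-0.486744)(-0.1945) = -0.289172.
Step k = 3:
  phi_33 = [rho(3) - phi_21 rho(2) - phi_22 rho(1)] / [1 - phi_21 rho(1) - phi_22 rho(2)]
    numerator   = 0.4621 - (-0.289172)(-0.4305) - (-0.486744)(-0.1945) = 0.2429399
    denominator = 1 - (-0.289172)(-0.1945) - (-0.486744)(-0.4305) = 0.73421286
  phi_33 = 0.2429399 / 0.73421286 = 0.3309.
Therefore phi_{33} = 0.3309.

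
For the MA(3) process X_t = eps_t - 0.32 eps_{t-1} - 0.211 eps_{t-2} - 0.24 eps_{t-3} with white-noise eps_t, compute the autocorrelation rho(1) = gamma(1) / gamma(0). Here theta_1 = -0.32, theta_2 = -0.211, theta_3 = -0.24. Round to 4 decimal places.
\rho(1) = -0.1676

For an MA(q) process with theta_0 = 1, the autocovariance is
  gamma(k) = sigma^2 * sum_{i=0..q-k} theta_i * theta_{i+k},
and rho(k) = gamma(k) / gamma(0). Sigma^2 cancels.
  numerator   = (1)*(-0.32) + (-0.32)*(-0.211) + (-0.211)*(-0.24) = -0.20184.
  denominator = (1)^2 + (-0.32)^2 + (-0.211)^2 + (-0.24)^2 = 1.204521.
  rho(1) = -0.20184 / 1.204521 = -0.1676.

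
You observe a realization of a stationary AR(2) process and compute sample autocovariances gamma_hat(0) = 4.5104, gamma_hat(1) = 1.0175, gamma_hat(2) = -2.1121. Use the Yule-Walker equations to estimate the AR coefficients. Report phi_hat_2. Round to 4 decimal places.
\hat\phi_{2} = -0.5470

The Yule-Walker equations for an AR(p) process read, in matrix form,
  Gamma_p phi = r_p,   with   (Gamma_p)_{ij} = gamma(|i - j|),
                       (r_p)_i = gamma(i),   i,j = 1..p.
Substitute the sample gammas (Toeplitz matrix and right-hand side of size 2):
  Gamma_p = [[4.5104, 1.0175], [1.0175, 4.5104]]
  r_p     = [1.0175, -2.1121]
Written out:
  4.5104 phi_1 + 1.0175 phi_2 = 1.0175
  1.0175 phi_1 + 4.5104 phi_2 = -2.1121
Solve by Cramer's rule:
  det = gamma(0)^2 - gamma(1)^2 = (4.5104)^2 - (1.0175)^2 = 20.34370816 - 1.03530625 = 19.30840191
  phi_hat_1 = [gamma(1) gamma(0) - gamma(1) gamma(2)] / det = [(1.0175)(4.5104) - (1.0175)(-2.1121)] / 19.30840191 = 6.73839375 / 19.30840191 = 0.349
  phi_hat_2 = [gamma(0) gamma(2) - gamma(1)^2] / det = [(4.5104)(-2.1121) - (1.0175)^2] / 19.30840191 = -10.56172209 / 19.30840191 = -0.547
So phi_hat = [0.3490, -0.5470].
Therefore phi_hat_2 = -0.5470.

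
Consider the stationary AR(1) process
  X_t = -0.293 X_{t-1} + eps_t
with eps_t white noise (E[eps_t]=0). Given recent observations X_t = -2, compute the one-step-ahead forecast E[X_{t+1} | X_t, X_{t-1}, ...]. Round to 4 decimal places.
E[X_{t+1} \mid \mathcal F_t] = 0.5860

For an AR(p) model X_t = c + sum_i phi_i X_{t-i} + eps_t, the
one-step-ahead conditional mean is
  E[X_{t+1} | X_t, ...] = c + sum_i phi_i X_{t+1-i}.
Substitute known values:
  E[X_{t+1} | ...] = (-0.293) * (-2)
                   = 0.5860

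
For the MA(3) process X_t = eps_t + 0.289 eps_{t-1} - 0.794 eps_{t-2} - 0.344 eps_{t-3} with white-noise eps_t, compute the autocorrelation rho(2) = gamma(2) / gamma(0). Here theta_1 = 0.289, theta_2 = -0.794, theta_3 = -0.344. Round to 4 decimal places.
\rho(2) = -0.4876

For an MA(q) process with theta_0 = 1, the autocovariance is
  gamma(k) = sigma^2 * sum_{i=0..q-k} theta_i * theta_{i+k},
and rho(k) = gamma(k) / gamma(0). Sigma^2 cancels.
  numerator   = (1)*(-0.794) + (0.289)*(-0.344) = -0.893416.
  denominator = (1)^2 + (0.289)^2 + (-0.794)^2 + (-0.344)^2 = 1.832293.
  rho(2) = -0.893416 / 1.832293 = -0.4876.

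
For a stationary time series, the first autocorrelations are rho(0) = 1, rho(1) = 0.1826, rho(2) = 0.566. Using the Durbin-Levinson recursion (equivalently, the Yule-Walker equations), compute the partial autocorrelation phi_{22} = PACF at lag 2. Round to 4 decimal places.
\phi_{22} = 0.5510

The PACF at lag k is phi_{kk}, the last component of the solution
to the Yule-Walker system G_k phi = r_k where
  (G_k)_{ij} = rho(|i - j|), (r_k)_i = rho(i), i,j = 1..k.
Equivalently, Durbin-Levinson gives phi_{kk} iteratively:
  phi_{11} = rho(1)
  phi_{kk} = [rho(k) - sum_{j=1..k-1} phi_{k-1,j} rho(k-j)]
            / [1 - sum_{j=1..k-1} phi_{k-1,j} rho(j)],
  phi_{k,j} = phi_{k-1,j} - phi_{kk} phi_{k-1,k-j},  j = 1..k-1.
Step k = 1:
  phi_11 = rho(1) = 0.1826.
Step k = 2:
  phi_22 = [rho(2) - phi_11 rho(1)] / [1 - phi_11 rho(1)] = [0.566 - (0.1826)(0.1826)] / [1 - (0.1826)(0.1826)]
         = 0.53265724 / 0.96665724 = 0.551.
Therefore phi_{22} = 0.5510.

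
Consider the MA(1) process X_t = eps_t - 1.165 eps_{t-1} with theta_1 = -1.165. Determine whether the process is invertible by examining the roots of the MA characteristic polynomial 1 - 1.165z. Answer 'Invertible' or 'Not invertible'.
\text{Not invertible}

The MA(q) characteristic polynomial is P(z) = 1 - 1.165z.
Invertibility requires all roots to lie outside the unit circle, i.e. |z| > 1 for every root.
This is linear in z: 1 + (-1.165) z = 0  =>  z = -1/(-1.165) = 0.858369,  |z| = 0.858369.
Moduli of all roots: 0.8584.
All moduli strictly greater than 1? No.
Verdict: Not invertible.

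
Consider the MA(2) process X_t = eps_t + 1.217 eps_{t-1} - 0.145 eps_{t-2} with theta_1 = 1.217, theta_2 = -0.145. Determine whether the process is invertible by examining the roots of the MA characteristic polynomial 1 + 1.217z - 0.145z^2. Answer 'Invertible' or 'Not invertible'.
\text{Not invertible}

The MA(q) characteristic polynomial is P(z) = 1 + 1.217z - 0.145z^2.
Invertibility requires all roots to lie outside the unit circle, i.e. |z| > 1 for every root.
Set 1 + (1.217) z + (-0.145) z^2 = 0, i.e. a z^2 + b z + c = 0 with a = -0.145, b = 1.217, c = 1.
Discriminant D = b^2 - 4ac = (1.217)^2 - 4*(-0.145)*1 = 1.481089 - (-0.58) = 2.061089.
D >= 0, so the roots are real: z = (-b +/- sqrt(D)) / (2a) = (-1.217 +/- 1.435649) / (-0.29).
  z_1 = (-1.217 + 1.435649) / (-0.29) = -0.754,   |z_1| = 0.754.
  z_2 = (-1.217 - 1.435649) / (-0.29) = 9.1471,   |z_2| = 9.1471.
Moduli of all roots: 0.7540, 9.1471.
All moduli strictly greater than 1? No.
Verdict: Not invertible.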